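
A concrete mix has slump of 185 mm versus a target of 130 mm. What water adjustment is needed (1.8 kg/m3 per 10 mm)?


Difference = 130 - 185 = -55 mm
Water adjustment = -55 * 1.8 / 10 = -9.9 kg/m3

-9.9


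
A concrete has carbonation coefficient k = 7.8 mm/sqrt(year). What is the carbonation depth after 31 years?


depth = k * sqrt(t)
= 7.8 * sqrt(31)
= 43.43 mm

43.43


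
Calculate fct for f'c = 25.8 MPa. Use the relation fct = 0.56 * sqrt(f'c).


fct = 0.56 * sqrt(25.8)
= 0.56 * 5.079
= 2.844 MPa

2.844


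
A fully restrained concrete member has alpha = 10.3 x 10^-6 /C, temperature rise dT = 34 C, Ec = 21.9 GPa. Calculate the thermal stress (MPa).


sigma = alpha * dT * Ec
= 10.3e-6 * 34 * 21.9 * 1000
= 7.669 MPa

7.669


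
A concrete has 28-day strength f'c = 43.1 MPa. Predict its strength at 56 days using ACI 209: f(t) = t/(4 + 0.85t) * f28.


f(56) = 56 / (4 + 0.85 * 56) * 43.1
= 56 / 51.6 * 43.1
= 46.78 MPa

46.78


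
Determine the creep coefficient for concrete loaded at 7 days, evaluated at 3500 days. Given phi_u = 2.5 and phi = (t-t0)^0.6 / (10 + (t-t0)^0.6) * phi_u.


dt = 3500 - 7 = 3493
phi = 3493^0.6 / (10 + 3493^0.6) * 2.5
= 2.326

2.326


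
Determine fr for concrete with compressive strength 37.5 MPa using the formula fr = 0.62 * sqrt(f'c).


fr = 0.62 * sqrt(37.5)
= 3.797 MPa

3.797


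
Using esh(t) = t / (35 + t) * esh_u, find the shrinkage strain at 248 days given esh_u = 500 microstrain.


esh(248) = 248 / (35 + 248) * 500
= 248 / 283 * 500
= 438.2 microstrain

438.2


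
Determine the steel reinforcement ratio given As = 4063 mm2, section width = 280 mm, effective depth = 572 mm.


rho = As / (b * d)
= 4063 / (280 * 572)
= 0.0254

0.0254


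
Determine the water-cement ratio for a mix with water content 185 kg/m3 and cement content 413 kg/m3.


w/c = water / cement
w/c = 185 / 413 = 0.448

0.448


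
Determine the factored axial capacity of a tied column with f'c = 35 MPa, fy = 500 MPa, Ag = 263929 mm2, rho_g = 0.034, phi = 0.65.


Ast = rho * Ag = 0.034 * 263929 = 8973.586 mm2
phi*Pn = 0.65 * 0.80 * (0.85 * 35 * (263929 - 8973.586) + 500 * 8973.586) / 1000
= 6277.29 kN

6277.29


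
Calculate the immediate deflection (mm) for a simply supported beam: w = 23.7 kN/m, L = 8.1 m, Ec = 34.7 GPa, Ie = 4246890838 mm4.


Convert: L = 8.1 m = 8100 mm, Ec = 34.7 GPa = 34700 MPa
delta = 5 * 23.7 * 8100^4 / (384 * 34700 * 4246890838)
= 9.01 mm

9.01


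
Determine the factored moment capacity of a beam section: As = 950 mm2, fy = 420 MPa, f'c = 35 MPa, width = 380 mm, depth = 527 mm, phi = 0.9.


a = As * fy / (0.85 * f'c * b)
= 950 * 420 / (0.85 * 35 * 380)
= 35.2941 mm
Mn = As * fy * (d - a/2) / 10^6
= 203.2318 kN-m
phi*Mn = 0.9 * 203.2318 = 182.91 kN-m

182.91


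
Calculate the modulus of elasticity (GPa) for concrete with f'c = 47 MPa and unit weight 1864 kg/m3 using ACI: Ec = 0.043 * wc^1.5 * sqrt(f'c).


Ec = 0.043 * 1864^1.5 * sqrt(47) / 1000
= 23.72 GPa

23.72


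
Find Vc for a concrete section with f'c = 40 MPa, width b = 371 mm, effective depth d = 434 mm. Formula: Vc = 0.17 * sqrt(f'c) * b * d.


Vc = 0.17 * sqrt(40) * 371 * 434 / 1000
= 173.12 kN

173.12


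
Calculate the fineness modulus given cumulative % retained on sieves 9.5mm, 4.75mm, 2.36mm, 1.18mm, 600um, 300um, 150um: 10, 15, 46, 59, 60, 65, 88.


FM = sum(cumulative % retained) / 100
= 343 / 100
= 3.43

3.43


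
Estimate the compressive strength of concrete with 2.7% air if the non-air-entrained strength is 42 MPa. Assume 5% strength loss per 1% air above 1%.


Strength loss = (2.7 - 1) * 5 = 8.5%
f'c = 42 * (1 - 8.5/100)
= 38.43 MPa

38.43


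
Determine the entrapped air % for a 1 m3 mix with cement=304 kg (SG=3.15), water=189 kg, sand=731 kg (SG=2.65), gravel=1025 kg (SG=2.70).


Vol cement = 304 / (3.15 * 1000) = 0.096508 m3
Vol water = 189 / 1000 = 0.189 m3
Vol sand = 731 / (2.65 * 1000) = 0.275849 m3
Vol gravel = 1025 / (2.70 * 1000) = 0.37963 m3
Total solid + water volume = 0.940987 m3
Air = (1 - 0.940987) * 100 = 5.9%

5.9


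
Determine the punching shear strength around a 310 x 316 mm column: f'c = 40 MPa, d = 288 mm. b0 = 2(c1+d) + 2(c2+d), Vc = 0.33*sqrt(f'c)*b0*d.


b0 = 2*(310 + 288) + 2*(316 + 288) = 2404 mm
Vc = 0.33 * sqrt(40) * 2404 * 288 / 1000
= 1445.01 kN

1445.01


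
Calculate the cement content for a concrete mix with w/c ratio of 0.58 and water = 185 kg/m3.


Cement = water / (w/c)
= 185 / 0.58
= 319.0 kg/m3

319.0


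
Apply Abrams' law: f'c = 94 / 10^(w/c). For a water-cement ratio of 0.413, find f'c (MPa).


f'c = 94 / 10^0.413
= 94 / 2.588
= 36.32 MPa

36.32


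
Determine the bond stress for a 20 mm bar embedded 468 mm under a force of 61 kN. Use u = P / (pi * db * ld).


u = P / (pi * db * ld)
= 61 * 1000 / (pi * 20 * 468)
= 2.074 MPa

2.074


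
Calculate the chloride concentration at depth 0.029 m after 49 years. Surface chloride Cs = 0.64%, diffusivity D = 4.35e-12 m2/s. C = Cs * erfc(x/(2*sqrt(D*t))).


t_seconds = 49 * 365.25 * 24 * 3600 = 1546322400.0 s
arg = 0.029 / (2 * sqrt(4.35e-12 * 1546322400.0))
= 0.1768
erfc(0.1768) = 0.8026
C = 0.64 * 0.8026 = 0.5136%

0.5136


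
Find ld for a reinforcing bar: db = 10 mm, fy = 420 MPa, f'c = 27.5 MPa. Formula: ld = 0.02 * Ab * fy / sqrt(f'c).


Ab = pi * 10^2 / 4 = 78.54 mm2
ld = 0.02 * 78.54 * 420 / sqrt(27.5)
= 125.8 mm

125.8


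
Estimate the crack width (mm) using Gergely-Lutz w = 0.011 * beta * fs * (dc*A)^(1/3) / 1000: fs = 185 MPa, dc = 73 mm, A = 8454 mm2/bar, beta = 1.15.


w = 0.011 * beta * fs * (dc * A)^(1/3) / 1000
= 0.011 * 1.15 * 185 * (73 * 8454)^(1/3) / 1000
= 0.199 mm

0.199


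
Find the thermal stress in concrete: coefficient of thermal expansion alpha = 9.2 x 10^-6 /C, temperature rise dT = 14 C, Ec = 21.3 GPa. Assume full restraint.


sigma = alpha * dT * Ec
= 9.2e-6 * 14 * 21.3 * 1000
= 2.743 MPa

2.743


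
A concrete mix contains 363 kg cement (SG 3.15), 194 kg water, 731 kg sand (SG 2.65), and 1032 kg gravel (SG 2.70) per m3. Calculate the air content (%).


Vol cement = 363 / (3.15 * 1000) = 0.115238 m3
Vol water = 194 / 1000 = 0.194 m3
Vol sand = 731 / (2.65 * 1000) = 0.275849 m3
Vol gravel = 1032 / (2.70 * 1000) = 0.382222 m3
Total solid + water volume = 0.967309 m3
Air = (1 - 0.967309) * 100 = 3.27%

3.27


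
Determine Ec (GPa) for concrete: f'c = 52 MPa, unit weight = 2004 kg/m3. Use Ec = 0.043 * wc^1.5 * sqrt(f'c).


Ec = 0.043 * 2004^1.5 * sqrt(52) / 1000
= 27.82 GPa

27.82


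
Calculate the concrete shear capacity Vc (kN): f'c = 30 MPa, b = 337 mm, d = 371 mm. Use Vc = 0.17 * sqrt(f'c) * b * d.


Vc = 0.17 * sqrt(30) * 337 * 371 / 1000
= 116.42 kN

116.42


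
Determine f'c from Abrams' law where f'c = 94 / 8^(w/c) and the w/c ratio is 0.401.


f'c = 94 / 8^0.401
= 94 / 2.302
= 40.83 MPa

40.83


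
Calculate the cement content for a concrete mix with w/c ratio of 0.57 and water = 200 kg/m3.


Cement = water / (w/c)
= 200 / 0.57
= 350.9 kg/m3

350.9


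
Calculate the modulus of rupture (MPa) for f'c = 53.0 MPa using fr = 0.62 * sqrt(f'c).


fr = 0.62 * sqrt(53.0)
= 4.514 MPa

4.514


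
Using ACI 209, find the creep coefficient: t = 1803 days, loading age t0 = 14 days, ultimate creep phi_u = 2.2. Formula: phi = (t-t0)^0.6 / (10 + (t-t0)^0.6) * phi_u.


dt = 1803 - 14 = 1789
phi = 1789^0.6 / (10 + 1789^0.6) * 2.2
= 1.979

1.979


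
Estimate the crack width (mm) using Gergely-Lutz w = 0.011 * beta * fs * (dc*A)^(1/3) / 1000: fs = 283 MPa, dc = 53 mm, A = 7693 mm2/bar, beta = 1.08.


w = 0.011 * beta * fs * (dc * A)^(1/3) / 1000
= 0.011 * 1.08 * 283 * (53 * 7693)^(1/3) / 1000
= 0.249 mm

0.249


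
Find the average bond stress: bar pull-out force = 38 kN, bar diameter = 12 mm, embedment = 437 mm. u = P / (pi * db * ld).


u = P / (pi * db * ld)
= 38 * 1000 / (pi * 12 * 437)
= 2.307 MPa

2.307


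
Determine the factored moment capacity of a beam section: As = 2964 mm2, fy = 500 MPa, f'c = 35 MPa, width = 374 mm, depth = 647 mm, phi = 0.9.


a = As * fy / (0.85 * f'c * b)
= 2964 * 500 / (0.85 * 35 * 374)
= 133.1955 mm
Mn = As * fy * (d - a/2) / 10^6
= 860.1561 kN-m
phi*Mn = 0.9 * 860.1561 = 774.14 kN-m

774.14


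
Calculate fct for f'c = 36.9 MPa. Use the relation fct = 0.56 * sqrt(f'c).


fct = 0.56 * sqrt(36.9)
= 0.56 * 6.075
= 3.402 MPa

3.402


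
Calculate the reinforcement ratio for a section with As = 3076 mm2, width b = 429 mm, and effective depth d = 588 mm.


rho = As / (b * d)
= 3076 / (429 * 588)
= 0.0122

0.0122


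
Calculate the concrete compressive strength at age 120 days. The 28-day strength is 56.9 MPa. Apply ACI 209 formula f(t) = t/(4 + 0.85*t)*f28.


f(120) = 120 / (4 + 0.85 * 120) * 56.9
= 120 / 106.0 * 56.9
= 64.42 MPa

64.42


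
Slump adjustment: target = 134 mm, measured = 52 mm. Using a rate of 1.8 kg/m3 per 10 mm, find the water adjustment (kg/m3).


Difference = 134 - 52 = 82 mm
Water adjustment = 82 * 1.8 / 10 = 14.8 kg/m3

14.8


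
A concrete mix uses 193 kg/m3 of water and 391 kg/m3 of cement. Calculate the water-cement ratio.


w/c = water / cement
w/c = 193 / 391 = 0.494

0.494


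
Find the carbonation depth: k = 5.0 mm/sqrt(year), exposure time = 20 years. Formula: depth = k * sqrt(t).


depth = k * sqrt(t)
= 5.0 * sqrt(20)
= 22.36 mm

22.36


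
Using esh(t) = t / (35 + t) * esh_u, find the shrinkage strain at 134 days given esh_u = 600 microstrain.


esh(134) = 134 / (35 + 134) * 600
= 134 / 169 * 600
= 475.7 microstrain

475.7


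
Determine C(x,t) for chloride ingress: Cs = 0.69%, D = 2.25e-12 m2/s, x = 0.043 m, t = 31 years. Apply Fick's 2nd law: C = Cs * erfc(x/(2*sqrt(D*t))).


t_seconds = 31 * 365.25 * 24 * 3600 = 978285600.0 s
arg = 0.043 / (2 * sqrt(2.25e-12 * 978285600.0))
= 0.4583
erfc(0.4583) = 0.5169
C = 0.69 * 0.5169 = 0.3567%

0.3567


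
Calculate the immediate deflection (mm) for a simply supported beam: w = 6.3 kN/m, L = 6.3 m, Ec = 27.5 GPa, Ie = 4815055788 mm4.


Convert: L = 6.3 m = 6300 mm, Ec = 27.5 GPa = 27500 MPa
delta = 5 * 6.3 * 6300^4 / (384 * 27500 * 4815055788)
= 0.98 mm

0.98


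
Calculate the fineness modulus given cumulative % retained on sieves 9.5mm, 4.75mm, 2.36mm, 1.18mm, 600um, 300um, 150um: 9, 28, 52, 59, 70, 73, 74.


FM = sum(cumulative % retained) / 100
= 365 / 100
= 3.65

3.65


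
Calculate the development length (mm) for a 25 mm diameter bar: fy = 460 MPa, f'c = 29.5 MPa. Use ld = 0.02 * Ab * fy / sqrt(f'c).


Ab = pi * 25^2 / 4 = 490.874 mm2
ld = 0.02 * 490.874 * 460 / sqrt(29.5)
= 831.5 mm

831.5


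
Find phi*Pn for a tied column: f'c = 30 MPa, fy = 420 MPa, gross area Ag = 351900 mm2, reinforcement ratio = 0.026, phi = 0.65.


Ast = rho * Ag = 0.026 * 351900 = 9149.4 mm2
phi*Pn = 0.65 * 0.80 * (0.85 * 30 * (351900 - 9149.4) + 420 * 9149.4) / 1000
= 6543.1 kN

6543.1


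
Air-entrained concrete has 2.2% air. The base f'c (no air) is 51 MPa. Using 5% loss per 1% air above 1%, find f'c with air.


Strength loss = (2.2 - 1) * 5 = 6.0%
f'c = 51 * (1 - 6.0/100)
= 47.94 MPa

47.94


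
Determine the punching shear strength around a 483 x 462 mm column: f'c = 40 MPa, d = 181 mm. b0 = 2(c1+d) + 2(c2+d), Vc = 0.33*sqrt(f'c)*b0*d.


b0 = 2*(483 + 181) + 2*(462 + 181) = 2614 mm
Vc = 0.33 * sqrt(40) * 2614 * 181 / 1000
= 987.48 kN

987.48


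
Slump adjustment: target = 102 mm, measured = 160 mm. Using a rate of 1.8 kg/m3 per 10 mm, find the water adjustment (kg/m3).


Difference = 102 - 160 = -58 mm
Water adjustment = -58 * 1.8 / 10 = -10.4 kg/m3

-10.4


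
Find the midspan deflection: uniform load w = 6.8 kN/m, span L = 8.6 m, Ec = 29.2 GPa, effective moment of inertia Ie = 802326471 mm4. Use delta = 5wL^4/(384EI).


Convert: L = 8.6 m = 8600 mm, Ec = 29.2 GPa = 29200 MPa
delta = 5 * 6.8 * 8600^4 / (384 * 29200 * 802326471)
= 20.67 mm

20.67


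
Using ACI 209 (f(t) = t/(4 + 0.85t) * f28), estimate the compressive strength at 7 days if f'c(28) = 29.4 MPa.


f(7) = 7 / (4 + 0.85 * 7) * 29.4
= 7 / 9.95 * 29.4
= 20.68 MPa

20.68


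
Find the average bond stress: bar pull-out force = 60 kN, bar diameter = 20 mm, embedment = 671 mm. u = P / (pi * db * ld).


u = P / (pi * db * ld)
= 60 * 1000 / (pi * 20 * 671)
= 1.423 MPa

1.423


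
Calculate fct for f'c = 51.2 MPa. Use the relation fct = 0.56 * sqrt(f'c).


fct = 0.56 * sqrt(51.2)
= 0.56 * 7.155
= 4.007 MPa

4.007


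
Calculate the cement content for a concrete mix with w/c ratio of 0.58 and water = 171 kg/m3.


Cement = water / (w/c)
= 171 / 0.58
= 294.8 kg/m3

294.8


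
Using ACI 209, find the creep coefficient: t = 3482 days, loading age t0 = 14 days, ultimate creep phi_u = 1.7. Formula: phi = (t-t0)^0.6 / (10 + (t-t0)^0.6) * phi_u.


dt = 3482 - 14 = 3468
phi = 3468^0.6 / (10 + 3468^0.6) * 1.7
= 1.581

1.581


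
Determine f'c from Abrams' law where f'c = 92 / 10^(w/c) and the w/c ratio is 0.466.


f'c = 92 / 10^0.466
= 92 / 2.924
= 31.46 MPa

31.46


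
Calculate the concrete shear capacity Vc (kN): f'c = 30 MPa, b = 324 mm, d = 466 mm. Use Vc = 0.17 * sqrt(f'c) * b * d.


Vc = 0.17 * sqrt(30) * 324 * 466 / 1000
= 140.59 kN

140.59


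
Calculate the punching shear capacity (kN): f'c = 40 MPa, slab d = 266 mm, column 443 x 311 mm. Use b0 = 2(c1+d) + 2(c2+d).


b0 = 2*(443 + 266) + 2*(311 + 266) = 2572 mm
Vc = 0.33 * sqrt(40) * 2572 * 266 / 1000
= 1427.9 kN

1427.9


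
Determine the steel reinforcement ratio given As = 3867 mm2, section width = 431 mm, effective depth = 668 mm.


rho = As / (b * d)
= 3867 / (431 * 668)
= 0.0134

0.0134


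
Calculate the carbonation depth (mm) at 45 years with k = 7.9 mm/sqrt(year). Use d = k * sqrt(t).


depth = k * sqrt(t)
= 7.9 * sqrt(45)
= 52.99 mm

52.99


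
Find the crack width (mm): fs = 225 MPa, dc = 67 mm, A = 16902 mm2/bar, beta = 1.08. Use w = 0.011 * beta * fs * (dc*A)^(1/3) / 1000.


w = 0.011 * beta * fs * (dc * A)^(1/3) / 1000
= 0.011 * 1.08 * 225 * (67 * 16902)^(1/3) / 1000
= 0.279 mm

0.279


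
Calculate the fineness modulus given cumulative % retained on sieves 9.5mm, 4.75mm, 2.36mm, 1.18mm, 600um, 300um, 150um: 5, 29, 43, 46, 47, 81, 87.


FM = sum(cumulative % retained) / 100
= 338 / 100
= 3.38

3.38


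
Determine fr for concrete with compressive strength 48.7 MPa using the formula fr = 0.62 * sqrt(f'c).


fr = 0.62 * sqrt(48.7)
= 4.327 MPa

4.327


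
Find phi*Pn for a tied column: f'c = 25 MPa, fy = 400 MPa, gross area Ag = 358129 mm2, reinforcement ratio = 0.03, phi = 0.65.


Ast = rho * Ag = 0.03 * 358129 = 10743.87 mm2
phi*Pn = 0.65 * 0.80 * (0.85 * 25 * (358129 - 10743.87) + 400 * 10743.87) / 1000
= 6073.33 kN

6073.33


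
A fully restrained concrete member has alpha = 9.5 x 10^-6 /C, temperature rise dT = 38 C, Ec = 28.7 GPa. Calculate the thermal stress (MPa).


sigma = alpha * dT * Ec
= 9.5e-6 * 38 * 28.7 * 1000
= 10.361 MPa

10.361


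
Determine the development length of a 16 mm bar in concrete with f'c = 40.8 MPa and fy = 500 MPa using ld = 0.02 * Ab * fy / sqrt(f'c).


Ab = pi * 16^2 / 4 = 201.062 mm2
ld = 0.02 * 201.062 * 500 / sqrt(40.8)
= 314.8 mm

314.8


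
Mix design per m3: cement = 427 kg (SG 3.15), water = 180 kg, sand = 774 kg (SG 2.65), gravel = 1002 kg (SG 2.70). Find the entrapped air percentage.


Vol cement = 427 / (3.15 * 1000) = 0.135556 m3
Vol water = 180 / 1000 = 0.18 m3
Vol sand = 774 / (2.65 * 1000) = 0.292075 m3
Vol gravel = 1002 / (2.70 * 1000) = 0.371111 m3
Total solid + water volume = 0.978742 m3
Air = (1 - 0.978742) * 100 = 2.13%

2.13


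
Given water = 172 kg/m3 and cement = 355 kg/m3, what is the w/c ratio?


w/c = water / cement
w/c = 172 / 355 = 0.485

0.485


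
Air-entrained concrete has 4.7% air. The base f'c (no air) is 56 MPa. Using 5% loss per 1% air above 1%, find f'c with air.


Strength loss = (4.7 - 1) * 5 = 18.5%
f'c = 56 * (1 - 18.5/100)
= 45.64 MPa

45.64


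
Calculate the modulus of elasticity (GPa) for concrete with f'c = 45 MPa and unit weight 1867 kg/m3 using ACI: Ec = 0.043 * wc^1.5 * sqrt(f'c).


Ec = 0.043 * 1867^1.5 * sqrt(45) / 1000
= 23.27 GPa

23.27


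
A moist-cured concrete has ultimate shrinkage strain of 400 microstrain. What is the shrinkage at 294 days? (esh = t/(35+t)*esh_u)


esh(294) = 294 / (35 + 294) * 400
= 294 / 329 * 400
= 357.4 microstrain

357.4


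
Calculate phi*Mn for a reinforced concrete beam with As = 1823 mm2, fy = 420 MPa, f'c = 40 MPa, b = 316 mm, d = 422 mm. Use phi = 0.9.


a = As * fy / (0.85 * f'c * b)
= 1823 * 420 / (0.85 * 40 * 316)
= 71.264 mm
Mn = As * fy * (d - a/2) / 10^6
= 295.8265 kN-m
phi*Mn = 0.9 * 295.8265 = 266.24 kN-m

266.24


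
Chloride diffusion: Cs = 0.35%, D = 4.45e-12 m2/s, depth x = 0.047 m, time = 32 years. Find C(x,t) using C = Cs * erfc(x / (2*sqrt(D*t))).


t_seconds = 32 * 365.25 * 24 * 3600 = 1009843200.0 s
arg = 0.047 / (2 * sqrt(4.45e-12 * 1009843200.0))
= 0.3506
erfc(0.3506) = 0.6201
C = 0.35 * 0.6201 = 0.217%

0.217


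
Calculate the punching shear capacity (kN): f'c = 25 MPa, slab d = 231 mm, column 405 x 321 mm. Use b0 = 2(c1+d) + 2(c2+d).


b0 = 2*(405 + 231) + 2*(321 + 231) = 2376 mm
Vc = 0.33 * sqrt(25) * 2376 * 231 / 1000
= 905.61 kN

905.61


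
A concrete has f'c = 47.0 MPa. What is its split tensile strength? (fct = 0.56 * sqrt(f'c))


fct = 0.56 * sqrt(47.0)
= 0.56 * 6.856
= 3.839 MPa

3.839


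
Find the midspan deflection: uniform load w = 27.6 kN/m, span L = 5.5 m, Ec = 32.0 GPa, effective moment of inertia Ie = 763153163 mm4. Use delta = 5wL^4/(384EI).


Convert: L = 5.5 m = 5500 mm, Ec = 32.0 GPa = 32000 MPa
delta = 5 * 27.6 * 5500^4 / (384 * 32000 * 763153163)
= 13.47 mm

13.47


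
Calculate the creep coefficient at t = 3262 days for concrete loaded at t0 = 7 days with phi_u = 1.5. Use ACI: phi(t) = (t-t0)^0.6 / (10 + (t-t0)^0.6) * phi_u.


dt = 3262 - 7 = 3255
phi = 3255^0.6 / (10 + 3255^0.6) * 1.5
= 1.391

1.391


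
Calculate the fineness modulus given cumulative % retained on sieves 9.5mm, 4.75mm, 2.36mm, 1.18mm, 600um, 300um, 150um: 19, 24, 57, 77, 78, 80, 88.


FM = sum(cumulative % retained) / 100
= 423 / 100
= 4.23

4.23


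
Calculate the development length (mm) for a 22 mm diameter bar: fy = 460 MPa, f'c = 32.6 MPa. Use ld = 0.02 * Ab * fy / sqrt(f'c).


Ab = pi * 22^2 / 4 = 380.133 mm2
ld = 0.02 * 380.133 * 460 / sqrt(32.6)
= 612.5 mm

612.5


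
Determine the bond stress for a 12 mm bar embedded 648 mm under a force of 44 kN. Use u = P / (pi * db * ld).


u = P / (pi * db * ld)
= 44 * 1000 / (pi * 12 * 648)
= 1.801 MPa

1.801


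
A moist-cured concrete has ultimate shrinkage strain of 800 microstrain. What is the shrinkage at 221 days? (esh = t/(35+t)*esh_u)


esh(221) = 221 / (35 + 221) * 800
= 221 / 256 * 800
= 690.6 microstrain

690.6


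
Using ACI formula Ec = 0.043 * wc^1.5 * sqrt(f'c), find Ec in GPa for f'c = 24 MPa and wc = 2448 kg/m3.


Ec = 0.043 * 2448^1.5 * sqrt(24) / 1000
= 25.51 GPa

25.51


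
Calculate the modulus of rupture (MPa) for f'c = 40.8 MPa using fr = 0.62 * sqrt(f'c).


fr = 0.62 * sqrt(40.8)
= 3.96 MPa

3.96


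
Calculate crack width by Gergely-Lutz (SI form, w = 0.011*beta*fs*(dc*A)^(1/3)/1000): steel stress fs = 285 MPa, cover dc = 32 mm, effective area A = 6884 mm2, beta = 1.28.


w = 0.011 * beta * fs * (dc * A)^(1/3) / 1000
= 0.011 * 1.28 * 285 * (32 * 6884)^(1/3) / 1000
= 0.242 mm

0.242


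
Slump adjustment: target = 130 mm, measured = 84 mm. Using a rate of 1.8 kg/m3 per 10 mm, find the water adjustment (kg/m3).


Difference = 130 - 84 = 46 mm
Water adjustment = 46 * 1.8 / 10 = 8.3 kg/m3

8.3


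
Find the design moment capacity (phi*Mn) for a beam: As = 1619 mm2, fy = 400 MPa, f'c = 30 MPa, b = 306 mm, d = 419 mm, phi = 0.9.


a = As * fy / (0.85 * f'c * b)
= 1619 * 400 / (0.85 * 30 * 306)
= 82.9937 mm
Mn = As * fy * (d - a/2) / 10^6
= 244.471 kN-m
phi*Mn = 0.9 * 244.471 = 220.02 kN-m

220.02


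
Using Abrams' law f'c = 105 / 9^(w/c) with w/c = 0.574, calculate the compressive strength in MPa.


f'c = 105 / 9^0.574
= 105 / 3.53
= 29.75 MPa

29.75


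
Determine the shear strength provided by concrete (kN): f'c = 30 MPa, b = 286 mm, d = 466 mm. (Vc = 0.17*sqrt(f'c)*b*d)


Vc = 0.17 * sqrt(30) * 286 * 466 / 1000
= 124.1 kN

124.1


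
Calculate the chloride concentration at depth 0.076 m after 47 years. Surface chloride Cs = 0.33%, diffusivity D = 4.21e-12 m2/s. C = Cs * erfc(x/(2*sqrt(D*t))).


t_seconds = 47 * 365.25 * 24 * 3600 = 1483207200.0 s
arg = 0.076 / (2 * sqrt(4.21e-12 * 1483207200.0))
= 0.4809
erfc(0.4809) = 0.4965
C = 0.33 * 0.4965 = 0.1638%

0.1638


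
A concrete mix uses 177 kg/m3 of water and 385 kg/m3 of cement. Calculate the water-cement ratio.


w/c = water / cement
w/c = 177 / 385 = 0.46

0.46


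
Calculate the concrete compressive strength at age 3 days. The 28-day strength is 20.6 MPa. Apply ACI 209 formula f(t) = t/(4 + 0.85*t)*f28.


f(3) = 3 / (4 + 0.85 * 3) * 20.6
= 3 / 6.55 * 20.6
= 9.44 MPa

9.44


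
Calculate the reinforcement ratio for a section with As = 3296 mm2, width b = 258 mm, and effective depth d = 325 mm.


rho = As / (b * d)
= 3296 / (258 * 325)
= 0.0393

0.0393


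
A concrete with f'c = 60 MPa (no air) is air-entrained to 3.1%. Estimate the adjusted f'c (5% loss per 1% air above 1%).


Strength loss = (3.1 - 1) * 5 = 10.5%
f'c = 60 * (1 - 10.5/100)
= 53.7 MPa

53.7


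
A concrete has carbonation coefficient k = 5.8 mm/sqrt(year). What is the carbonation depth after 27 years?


depth = k * sqrt(t)
= 5.8 * sqrt(27)
= 30.14 mm

30.14


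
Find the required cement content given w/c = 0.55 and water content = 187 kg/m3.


Cement = water / (w/c)
= 187 / 0.55
= 340.0 kg/m3

340.0


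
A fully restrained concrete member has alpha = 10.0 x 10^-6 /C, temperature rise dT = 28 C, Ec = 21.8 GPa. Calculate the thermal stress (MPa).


sigma = alpha * dT * Ec
= 10.0e-6 * 28 * 21.8 * 1000
= 6.104 MPa

6.104


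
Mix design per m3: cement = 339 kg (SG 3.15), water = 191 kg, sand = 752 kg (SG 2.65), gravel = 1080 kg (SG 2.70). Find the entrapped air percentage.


Vol cement = 339 / (3.15 * 1000) = 0.107619 m3
Vol water = 191 / 1000 = 0.191 m3
Vol sand = 752 / (2.65 * 1000) = 0.283774 m3
Vol gravel = 1080 / (2.70 * 1000) = 0.4 m3
Total solid + water volume = 0.982393 m3
Air = (1 - 0.982393) * 100 = 1.76%

1.76


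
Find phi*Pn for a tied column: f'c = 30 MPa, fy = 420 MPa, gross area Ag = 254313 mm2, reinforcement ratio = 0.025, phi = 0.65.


Ast = rho * Ag = 0.025 * 254313 = 6357.825 mm2
phi*Pn = 0.65 * 0.80 * (0.85 * 30 * (254313 - 6357.825) + 420 * 6357.825) / 1000
= 4676.43 kN

4676.43


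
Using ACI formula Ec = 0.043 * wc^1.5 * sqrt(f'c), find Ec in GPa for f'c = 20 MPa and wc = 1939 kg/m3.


Ec = 0.043 * 1939^1.5 * sqrt(20) / 1000
= 16.42 GPa

16.42


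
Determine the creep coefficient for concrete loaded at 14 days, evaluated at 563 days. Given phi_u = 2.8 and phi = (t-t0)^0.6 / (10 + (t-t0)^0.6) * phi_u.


dt = 563 - 14 = 549
phi = 549^0.6 / (10 + 549^0.6) * 2.8
= 2.282

2.282


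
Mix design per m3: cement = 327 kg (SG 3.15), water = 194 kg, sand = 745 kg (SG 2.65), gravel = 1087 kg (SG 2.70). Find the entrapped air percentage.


Vol cement = 327 / (3.15 * 1000) = 0.10381 m3
Vol water = 194 / 1000 = 0.194 m3
Vol sand = 745 / (2.65 * 1000) = 0.281132 m3
Vol gravel = 1087 / (2.70 * 1000) = 0.402593 m3
Total solid + water volume = 0.981534 m3
Air = (1 - 0.981534) * 100 = 1.85%

1.85


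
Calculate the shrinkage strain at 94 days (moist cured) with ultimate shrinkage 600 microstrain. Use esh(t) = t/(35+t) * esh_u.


esh(94) = 94 / (35 + 94) * 600
= 94 / 129 * 600
= 437.2 microstrain

437.2


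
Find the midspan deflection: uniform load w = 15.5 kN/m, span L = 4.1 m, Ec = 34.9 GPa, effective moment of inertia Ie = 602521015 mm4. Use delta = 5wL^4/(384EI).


Convert: L = 4.1 m = 4100 mm, Ec = 34.9 GPa = 34900 MPa
delta = 5 * 15.5 * 4100^4 / (384 * 34900 * 602521015)
= 2.71 mm

2.71


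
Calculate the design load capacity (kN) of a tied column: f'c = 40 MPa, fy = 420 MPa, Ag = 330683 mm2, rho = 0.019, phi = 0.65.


Ast = rho * Ag = 0.019 * 330683 = 6282.977 mm2
phi*Pn = 0.65 * 0.80 * (0.85 * 40 * (330683 - 6282.977) + 420 * 6282.977) / 1000
= 7107.59 kN

7107.59


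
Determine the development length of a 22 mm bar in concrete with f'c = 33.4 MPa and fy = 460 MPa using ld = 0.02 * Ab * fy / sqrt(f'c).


Ab = pi * 22^2 / 4 = 380.133 mm2
ld = 0.02 * 380.133 * 460 / sqrt(33.4)
= 605.1 mm

605.1


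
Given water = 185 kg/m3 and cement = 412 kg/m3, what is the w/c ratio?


w/c = water / cement
w/c = 185 / 412 = 0.449

0.449


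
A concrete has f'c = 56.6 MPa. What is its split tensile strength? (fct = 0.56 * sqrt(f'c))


fct = 0.56 * sqrt(56.6)
= 0.56 * 7.523
= 4.213 MPa

4.213


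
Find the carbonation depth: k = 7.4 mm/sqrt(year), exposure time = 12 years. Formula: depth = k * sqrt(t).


depth = k * sqrt(t)
= 7.4 * sqrt(12)
= 25.63 mm

25.63


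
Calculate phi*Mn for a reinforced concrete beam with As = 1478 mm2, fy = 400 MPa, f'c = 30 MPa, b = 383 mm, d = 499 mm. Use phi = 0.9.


a = As * fy / (0.85 * f'c * b)
= 1478 * 400 / (0.85 * 30 * 383)
= 60.5335 mm
Mn = As * fy * (d - a/2) / 10^6
= 277.1151 kN-m
phi*Mn = 0.9 * 277.1151 = 249.4 kN-m

249.4


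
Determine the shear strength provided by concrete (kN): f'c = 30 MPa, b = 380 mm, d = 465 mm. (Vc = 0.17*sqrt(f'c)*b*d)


Vc = 0.17 * sqrt(30) * 380 * 465 / 1000
= 164.53 kN

164.53


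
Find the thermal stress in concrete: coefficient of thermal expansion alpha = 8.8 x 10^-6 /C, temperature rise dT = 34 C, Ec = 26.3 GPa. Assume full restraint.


sigma = alpha * dT * Ec
= 8.8e-6 * 34 * 26.3 * 1000
= 7.869 MPa

7.869


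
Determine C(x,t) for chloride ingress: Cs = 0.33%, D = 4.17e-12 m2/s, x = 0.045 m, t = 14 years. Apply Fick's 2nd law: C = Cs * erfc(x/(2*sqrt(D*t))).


t_seconds = 14 * 365.25 * 24 * 3600 = 441806400.0 s
arg = 0.045 / (2 * sqrt(4.17e-12 * 441806400.0))
= 0.5242
erfc(0.5242) = 0.4585
C = 0.33 * 0.4585 = 0.1513%

0.1513


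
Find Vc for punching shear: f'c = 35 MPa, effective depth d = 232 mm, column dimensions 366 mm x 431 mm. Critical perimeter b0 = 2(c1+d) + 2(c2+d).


b0 = 2*(366 + 232) + 2*(431 + 232) = 2522 mm
Vc = 0.33 * sqrt(35) * 2522 * 232 / 1000
= 1142.3 kN

1142.3


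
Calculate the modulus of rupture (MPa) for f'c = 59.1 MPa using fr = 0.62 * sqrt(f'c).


fr = 0.62 * sqrt(59.1)
= 4.766 MPa

4.766


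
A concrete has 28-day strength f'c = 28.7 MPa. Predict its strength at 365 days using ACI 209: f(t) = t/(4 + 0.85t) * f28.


f(365) = 365 / (4 + 0.85 * 365) * 28.7
= 365 / 314.25 * 28.7
= 33.33 MPa

33.33


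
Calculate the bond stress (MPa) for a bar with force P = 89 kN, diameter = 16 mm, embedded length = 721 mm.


u = P / (pi * db * ld)
= 89 * 1000 / (pi * 16 * 721)
= 2.456 MPa

2.456


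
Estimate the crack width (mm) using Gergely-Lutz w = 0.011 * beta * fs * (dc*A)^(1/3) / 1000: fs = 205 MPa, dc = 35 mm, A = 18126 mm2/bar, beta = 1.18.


w = 0.011 * beta * fs * (dc * A)^(1/3) / 1000
= 0.011 * 1.18 * 205 * (35 * 18126)^(1/3) / 1000
= 0.229 mm

0.229


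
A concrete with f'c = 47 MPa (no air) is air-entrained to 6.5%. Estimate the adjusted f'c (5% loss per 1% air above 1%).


Strength loss = (6.5 - 1) * 5 = 27.5%
f'c = 47 * (1 - 27.5/100)
= 34.07 MPa

34.07


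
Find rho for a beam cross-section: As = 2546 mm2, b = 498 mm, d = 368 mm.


rho = As / (b * d)
= 2546 / (498 * 368)
= 0.0139

0.0139


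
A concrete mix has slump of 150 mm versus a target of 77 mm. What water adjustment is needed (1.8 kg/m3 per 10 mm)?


Difference = 77 - 150 = -73 mm
Water adjustment = -73 * 1.8 / 10 = -13.1 kg/m3

-13.1


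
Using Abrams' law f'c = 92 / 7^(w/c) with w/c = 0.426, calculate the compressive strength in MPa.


f'c = 92 / 7^0.426
= 92 / 2.291
= 40.16 MPa

40.16


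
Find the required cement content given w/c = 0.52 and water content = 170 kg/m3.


Cement = water / (w/c)
= 170 / 0.52
= 326.9 kg/m3

326.9


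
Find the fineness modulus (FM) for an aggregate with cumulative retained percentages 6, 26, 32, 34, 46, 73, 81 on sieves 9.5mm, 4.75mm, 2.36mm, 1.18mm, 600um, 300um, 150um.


FM = sum(cumulative % retained) / 100
= 298 / 100
= 2.98

2.98


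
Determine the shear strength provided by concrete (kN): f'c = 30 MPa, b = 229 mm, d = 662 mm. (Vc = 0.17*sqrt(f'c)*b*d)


Vc = 0.17 * sqrt(30) * 229 * 662 / 1000
= 141.16 kN

141.16


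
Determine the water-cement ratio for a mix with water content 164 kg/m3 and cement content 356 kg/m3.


w/c = water / cement
w/c = 164 / 356 = 0.461

0.461


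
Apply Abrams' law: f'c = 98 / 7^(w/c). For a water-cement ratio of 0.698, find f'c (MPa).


f'c = 98 / 7^0.698
= 98 / 3.889
= 25.2 MPa

25.2


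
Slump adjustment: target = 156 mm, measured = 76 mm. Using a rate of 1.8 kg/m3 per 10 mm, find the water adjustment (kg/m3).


Difference = 156 - 76 = 80 mm
Water adjustment = 80 * 1.8 / 10 = 14.4 kg/m3

14.4


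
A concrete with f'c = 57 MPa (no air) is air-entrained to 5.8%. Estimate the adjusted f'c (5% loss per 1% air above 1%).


Strength loss = (5.8 - 1) * 5 = 24.0%
f'c = 57 * (1 - 24.0/100)
= 43.32 MPa

43.32


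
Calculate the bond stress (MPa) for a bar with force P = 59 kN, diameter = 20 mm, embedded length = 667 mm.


u = P / (pi * db * ld)
= 59 * 1000 / (pi * 20 * 667)
= 1.408 MPa

1.408


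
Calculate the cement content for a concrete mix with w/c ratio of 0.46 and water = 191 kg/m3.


Cement = water / (w/c)
= 191 / 0.46
= 415.2 kg/m3

415.2


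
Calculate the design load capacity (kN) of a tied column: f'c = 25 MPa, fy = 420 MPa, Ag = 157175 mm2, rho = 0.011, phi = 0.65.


Ast = rho * Ag = 0.011 * 157175 = 1728.925 mm2
phi*Pn = 0.65 * 0.80 * (0.85 * 25 * (157175 - 1728.925) + 420 * 1728.925) / 1000
= 2095.28 kN

2095.28


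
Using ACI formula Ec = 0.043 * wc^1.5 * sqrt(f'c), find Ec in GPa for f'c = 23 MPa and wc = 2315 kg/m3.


Ec = 0.043 * 2315^1.5 * sqrt(23) / 1000
= 22.97 GPa

22.97


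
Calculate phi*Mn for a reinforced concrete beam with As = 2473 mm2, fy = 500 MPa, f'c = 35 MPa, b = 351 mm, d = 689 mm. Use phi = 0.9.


a = As * fy / (0.85 * f'c * b)
= 2473 * 500 / (0.85 * 35 * 351)
= 118.4132 mm
Mn = As * fy * (d - a/2) / 10^6
= 778.7396 kN-m
phi*Mn = 0.9 * 778.7396 = 700.87 kN-m

700.87


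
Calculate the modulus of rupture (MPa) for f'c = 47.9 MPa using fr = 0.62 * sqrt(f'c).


fr = 0.62 * sqrt(47.9)
= 4.291 MPa

4.291


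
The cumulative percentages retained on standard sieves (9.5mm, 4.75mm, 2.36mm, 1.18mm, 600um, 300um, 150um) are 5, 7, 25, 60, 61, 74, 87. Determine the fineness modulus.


FM = sum(cumulative % retained) / 100
= 319 / 100
= 3.19

3.19


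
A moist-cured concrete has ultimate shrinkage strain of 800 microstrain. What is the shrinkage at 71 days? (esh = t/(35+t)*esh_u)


esh(71) = 71 / (35 + 71) * 800
= 71 / 106 * 800
= 535.8 microstrain

535.8


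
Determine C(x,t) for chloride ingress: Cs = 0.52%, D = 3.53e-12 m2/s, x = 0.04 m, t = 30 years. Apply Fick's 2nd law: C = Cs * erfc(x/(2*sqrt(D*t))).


t_seconds = 30 * 365.25 * 24 * 3600 = 946728000.0 s
arg = 0.04 / (2 * sqrt(3.53e-12 * 946728000.0))
= 0.346
erfc(0.346) = 0.6247
C = 0.52 * 0.6247 = 0.3248%

0.3248


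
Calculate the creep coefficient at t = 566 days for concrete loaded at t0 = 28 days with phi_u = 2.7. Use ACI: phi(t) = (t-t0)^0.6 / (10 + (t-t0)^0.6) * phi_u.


dt = 566 - 28 = 538
phi = 538^0.6 / (10 + 538^0.6) * 2.7
= 2.195

2.195


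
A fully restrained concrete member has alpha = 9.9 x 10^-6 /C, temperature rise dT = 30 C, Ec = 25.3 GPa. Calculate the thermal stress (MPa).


sigma = alpha * dT * Ec
= 9.9e-6 * 30 * 25.3 * 1000
= 7.514 MPa

7.514


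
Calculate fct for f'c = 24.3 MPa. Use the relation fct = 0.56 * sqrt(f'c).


fct = 0.56 * sqrt(24.3)
= 0.56 * 4.93
= 2.761 MPa

2.761


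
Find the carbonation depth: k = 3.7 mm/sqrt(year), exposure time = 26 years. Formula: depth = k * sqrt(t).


depth = k * sqrt(t)
= 3.7 * sqrt(26)
= 18.87 mm

18.87


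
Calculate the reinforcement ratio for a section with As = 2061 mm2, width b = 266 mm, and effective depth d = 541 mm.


rho = As / (b * d)
= 2061 / (266 * 541)
= 0.0143

0.0143


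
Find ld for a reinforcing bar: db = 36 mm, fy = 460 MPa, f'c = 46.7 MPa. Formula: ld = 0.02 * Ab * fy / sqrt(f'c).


Ab = pi * 36^2 / 4 = 1017.876 mm2
ld = 0.02 * 1017.876 * 460 / sqrt(46.7)
= 1370.3 mm

1370.3


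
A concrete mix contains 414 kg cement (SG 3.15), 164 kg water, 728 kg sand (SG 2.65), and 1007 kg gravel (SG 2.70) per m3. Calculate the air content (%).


Vol cement = 414 / (3.15 * 1000) = 0.131429 m3
Vol water = 164 / 1000 = 0.164 m3
Vol sand = 728 / (2.65 * 1000) = 0.274717 m3
Vol gravel = 1007 / (2.70 * 1000) = 0.372963 m3
Total solid + water volume = 0.943109 m3
Air = (1 - 0.943109) * 100 = 5.69%

5.69


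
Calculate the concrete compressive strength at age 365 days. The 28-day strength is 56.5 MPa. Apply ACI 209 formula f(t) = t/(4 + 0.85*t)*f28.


f(365) = 365 / (4 + 0.85 * 365) * 56.5
= 365 / 314.25 * 56.5
= 65.62 MPa

65.62


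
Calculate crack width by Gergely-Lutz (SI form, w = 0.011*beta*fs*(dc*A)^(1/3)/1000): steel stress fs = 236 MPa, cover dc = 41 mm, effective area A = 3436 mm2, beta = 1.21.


w = 0.011 * beta * fs * (dc * A)^(1/3) / 1000
= 0.011 * 1.21 * 236 * (41 * 3436)^(1/3) / 1000
= 0.163 mm

0.163


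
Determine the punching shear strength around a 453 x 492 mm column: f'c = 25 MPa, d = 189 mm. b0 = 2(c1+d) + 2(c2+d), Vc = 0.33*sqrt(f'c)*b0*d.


b0 = 2*(453 + 189) + 2*(492 + 189) = 2646 mm
Vc = 0.33 * sqrt(25) * 2646 * 189 / 1000
= 825.16 kN

825.16


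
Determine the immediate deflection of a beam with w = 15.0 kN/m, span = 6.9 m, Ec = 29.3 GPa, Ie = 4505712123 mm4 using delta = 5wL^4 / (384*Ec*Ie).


Convert: L = 6.9 m = 6900 mm, Ec = 29.3 GPa = 29300 MPa
delta = 5 * 15.0 * 6900^4 / (384 * 29300 * 4505712123)
= 3.35 mm

3.35


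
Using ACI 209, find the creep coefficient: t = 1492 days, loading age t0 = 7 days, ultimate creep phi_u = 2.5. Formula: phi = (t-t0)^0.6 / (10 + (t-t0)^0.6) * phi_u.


dt = 1492 - 7 = 1485
phi = 1485^0.6 / (10 + 1485^0.6) * 2.5
= 2.222

2.222


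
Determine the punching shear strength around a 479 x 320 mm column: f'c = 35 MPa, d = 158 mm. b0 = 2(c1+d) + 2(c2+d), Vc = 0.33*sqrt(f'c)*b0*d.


b0 = 2*(479 + 158) + 2*(320 + 158) = 2230 mm
Vc = 0.33 * sqrt(35) * 2230 * 158 / 1000
= 687.88 kN

687.88


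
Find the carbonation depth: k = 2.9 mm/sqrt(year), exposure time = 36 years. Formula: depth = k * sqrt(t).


depth = k * sqrt(t)
= 2.9 * sqrt(36)
= 17.4 mm

17.4


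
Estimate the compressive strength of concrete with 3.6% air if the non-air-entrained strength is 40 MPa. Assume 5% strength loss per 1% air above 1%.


Strength loss = (3.6 - 1) * 5 = 13.0%
f'c = 40 * (1 - 13.0/100)
= 34.8 MPa

34.8


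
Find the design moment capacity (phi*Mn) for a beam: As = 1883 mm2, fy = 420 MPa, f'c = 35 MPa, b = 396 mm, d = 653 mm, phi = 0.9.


a = As * fy / (0.85 * f'c * b)
= 1883 * 420 / (0.85 * 35 * 396)
= 67.1301 mm
Mn = As * fy * (d - a/2) / 10^6
= 489.8863 kN-m
phi*Mn = 0.9 * 489.8863 = 440.9 kN-m

440.9


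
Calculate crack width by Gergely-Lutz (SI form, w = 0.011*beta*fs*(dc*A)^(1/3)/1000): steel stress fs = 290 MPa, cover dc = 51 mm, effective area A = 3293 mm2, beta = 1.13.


w = 0.011 * beta * fs * (dc * A)^(1/3) / 1000
= 0.011 * 1.13 * 290 * (51 * 3293)^(1/3) / 1000
= 0.199 mm

0.199


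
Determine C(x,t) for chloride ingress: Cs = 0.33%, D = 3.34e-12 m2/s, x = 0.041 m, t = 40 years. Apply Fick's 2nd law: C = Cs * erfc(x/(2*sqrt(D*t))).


t_seconds = 40 * 365.25 * 24 * 3600 = 1262304000.0 s
arg = 0.041 / (2 * sqrt(3.34e-12 * 1262304000.0))
= 0.3157
erfc(0.3157) = 0.6552
C = 0.33 * 0.6552 = 0.2162%

0.2162


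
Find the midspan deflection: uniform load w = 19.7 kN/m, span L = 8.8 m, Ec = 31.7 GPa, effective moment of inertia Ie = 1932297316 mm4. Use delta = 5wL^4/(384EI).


Convert: L = 8.8 m = 8800 mm, Ec = 31.7 GPa = 31700 MPa
delta = 5 * 19.7 * 8800^4 / (384 * 31700 * 1932297316)
= 25.11 mm

25.11


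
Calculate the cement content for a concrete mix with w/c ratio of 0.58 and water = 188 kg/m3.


Cement = water / (w/c)
= 188 / 0.58
= 324.1 kg/m3

324.1


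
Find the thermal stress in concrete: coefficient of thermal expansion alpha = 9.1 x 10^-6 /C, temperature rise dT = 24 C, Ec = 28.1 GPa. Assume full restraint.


sigma = alpha * dT * Ec
= 9.1e-6 * 24 * 28.1 * 1000
= 6.137 MPa

6.137


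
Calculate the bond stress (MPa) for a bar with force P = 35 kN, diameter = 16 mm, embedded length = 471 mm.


u = P / (pi * db * ld)
= 35 * 1000 / (pi * 16 * 471)
= 1.478 MPa

1.478


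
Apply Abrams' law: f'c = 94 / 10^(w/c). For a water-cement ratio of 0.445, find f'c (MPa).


f'c = 94 / 10^0.445
= 94 / 2.786
= 33.74 MPa

33.74


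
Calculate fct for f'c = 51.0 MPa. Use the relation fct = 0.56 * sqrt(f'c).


fct = 0.56 * sqrt(51.0)
= 0.56 * 7.141
= 3.999 MPa

3.999


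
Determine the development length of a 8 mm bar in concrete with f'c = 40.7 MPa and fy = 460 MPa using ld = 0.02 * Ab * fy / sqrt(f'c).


Ab = pi * 8^2 / 4 = 50.265 mm2
ld = 0.02 * 50.265 * 460 / sqrt(40.7)
= 72.5 mm

72.5


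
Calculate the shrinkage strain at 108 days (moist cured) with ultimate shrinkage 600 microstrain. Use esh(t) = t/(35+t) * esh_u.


esh(108) = 108 / (35 + 108) * 600
= 108 / 143 * 600
= 453.1 microstrain

453.1


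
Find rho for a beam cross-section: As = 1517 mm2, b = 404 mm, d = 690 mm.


rho = As / (b * d)
= 1517 / (404 * 690)
= 0.0054

0.0054


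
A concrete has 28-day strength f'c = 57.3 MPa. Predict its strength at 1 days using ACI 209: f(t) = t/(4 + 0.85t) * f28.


f(1) = 1 / (4 + 0.85 * 1) * 57.3
= 1 / 4.85 * 57.3
= 11.81 MPa

11.81


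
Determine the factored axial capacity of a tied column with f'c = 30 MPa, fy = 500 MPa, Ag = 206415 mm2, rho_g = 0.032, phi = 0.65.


Ast = rho * Ag = 0.032 * 206415 = 6605.28 mm2
phi*Pn = 0.65 * 0.80 * (0.85 * 30 * (206415 - 6605.28) + 500 * 6605.28) / 1000
= 4366.85 kN

4366.85


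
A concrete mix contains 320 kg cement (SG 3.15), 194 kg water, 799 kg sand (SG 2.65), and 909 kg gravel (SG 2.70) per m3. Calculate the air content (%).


Vol cement = 320 / (3.15 * 1000) = 0.101587 m3
Vol water = 194 / 1000 = 0.194 m3
Vol sand = 799 / (2.65 * 1000) = 0.301509 m3
Vol gravel = 909 / (2.70 * 1000) = 0.336667 m3
Total solid + water volume = 0.933763 m3
Air = (1 - 0.933763) * 100 = 6.62%

6.62


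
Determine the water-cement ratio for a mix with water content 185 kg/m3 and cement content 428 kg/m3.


w/c = water / cement
w/c = 185 / 428 = 0.432

0.432


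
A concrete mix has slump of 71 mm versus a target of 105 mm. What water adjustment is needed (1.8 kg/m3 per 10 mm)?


Difference = 105 - 71 = 34 mm
Water adjustment = 34 * 1.8 / 10 = 6.1 kg/m3

6.1


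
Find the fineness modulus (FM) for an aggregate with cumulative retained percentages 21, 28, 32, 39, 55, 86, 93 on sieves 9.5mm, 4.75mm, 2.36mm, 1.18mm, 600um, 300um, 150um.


FM = sum(cumulative % retained) / 100
= 354 / 100
= 3.54

3.54


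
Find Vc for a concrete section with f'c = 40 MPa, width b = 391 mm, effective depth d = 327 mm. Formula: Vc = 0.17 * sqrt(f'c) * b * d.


Vc = 0.17 * sqrt(40) * 391 * 327 / 1000
= 137.47 kN

137.47


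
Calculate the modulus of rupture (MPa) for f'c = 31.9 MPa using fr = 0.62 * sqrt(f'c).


fr = 0.62 * sqrt(31.9)
= 3.502 MPa

3.502
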